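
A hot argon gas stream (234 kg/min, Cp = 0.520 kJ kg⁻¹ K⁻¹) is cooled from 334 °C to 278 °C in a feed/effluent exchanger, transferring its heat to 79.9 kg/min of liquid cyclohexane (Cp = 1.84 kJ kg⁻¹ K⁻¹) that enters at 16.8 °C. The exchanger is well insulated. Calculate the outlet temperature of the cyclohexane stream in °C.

T_c,out = 63.1 °C

Heat released by hot stream: Q = 234 × 0.520 × (334 − 278) = 6814.1 kJ/min
Energy balance on cold side (adiabatic exchanger): Q = ṁ_c·Cp_c·(T_c,out − T_c,in)
T_c,out = 16.8 + 6814.1/(79.9 × 1.84) = 63.149 °C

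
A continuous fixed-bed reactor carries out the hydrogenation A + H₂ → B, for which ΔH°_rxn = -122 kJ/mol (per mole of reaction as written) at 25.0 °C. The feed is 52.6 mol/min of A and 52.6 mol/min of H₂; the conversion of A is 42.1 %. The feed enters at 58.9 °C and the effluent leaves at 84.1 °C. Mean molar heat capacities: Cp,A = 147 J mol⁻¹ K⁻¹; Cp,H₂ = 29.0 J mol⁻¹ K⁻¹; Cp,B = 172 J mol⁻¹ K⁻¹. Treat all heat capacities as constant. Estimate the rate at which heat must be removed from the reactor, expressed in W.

Q_out = 41200 W

Extent of reaction ξ = 0.421 × 52.6 = 22.145 mol/min
Reaction term: ξ·ΔH°_rxn = 22.145 × -122 = -2701.6 kJ/min
Sensible, feed 58.9→25 °C: -313.83 kJ/min
Outlet flows (mol/min): A 30.455, H₂ 30.455, B 22.145
Sensible, products 25→84.1 °C: 541.89 kJ/min
Q = ΔH = -2473.6 kJ/min = -41.226 kW
Heat removed = 41226 W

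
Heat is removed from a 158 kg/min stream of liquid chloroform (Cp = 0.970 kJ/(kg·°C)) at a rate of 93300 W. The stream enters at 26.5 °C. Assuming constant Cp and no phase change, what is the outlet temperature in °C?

Q = 93300 W = 5598 kJ/min
ΔT = Q/(ṁ·Cp) = 5598/(158×0.970) = 36.526 K
T_out = 26.5 − 36.526 = -10.026 °C

T_out = -10.0 °C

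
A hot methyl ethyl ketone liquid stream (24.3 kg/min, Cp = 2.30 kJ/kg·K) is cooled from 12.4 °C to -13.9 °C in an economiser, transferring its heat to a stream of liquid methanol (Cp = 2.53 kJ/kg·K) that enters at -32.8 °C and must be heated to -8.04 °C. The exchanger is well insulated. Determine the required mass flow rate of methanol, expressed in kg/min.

Heat released by hot stream: Q = 24.3 × 2.30 × (12.4 − -13.9) = 1469.9 kJ/min
Energy balance on cold side (adiabatic exchanger): Q = ṁ_c·Cp_c·(T_c,out − T_c,in)
ṁ_c = 1469.9 / [2.53 × (-8.04 − -32.8)] = 23.465 kg/min

ṁ_c = 23.5 kg/min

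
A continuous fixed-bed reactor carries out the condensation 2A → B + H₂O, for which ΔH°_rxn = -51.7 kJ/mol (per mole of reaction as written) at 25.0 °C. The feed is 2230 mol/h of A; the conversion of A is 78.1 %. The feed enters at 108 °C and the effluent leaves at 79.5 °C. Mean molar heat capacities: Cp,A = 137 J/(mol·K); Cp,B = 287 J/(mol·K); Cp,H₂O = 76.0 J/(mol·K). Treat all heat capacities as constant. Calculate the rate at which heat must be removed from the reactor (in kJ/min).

Extent of reaction ξ = 0.781 × 2230 / 2 = 870.82 mol/h
Reaction term: ξ·ΔH°_rxn = 870.82 × -51.7 = -45021 kJ/h
Sensible, feed 108→25 °C: -25357 kJ/h
Outlet flows (mol/h): A 488.37, B 870.82, H₂O 870.82
Sensible, products 25→79.5 °C: 20874 kJ/h
Q = ΔH = -49504 kJ/h = -13.751 kW
Heat removed = 825.07 kJ/min

Q_out = 825 kJ/min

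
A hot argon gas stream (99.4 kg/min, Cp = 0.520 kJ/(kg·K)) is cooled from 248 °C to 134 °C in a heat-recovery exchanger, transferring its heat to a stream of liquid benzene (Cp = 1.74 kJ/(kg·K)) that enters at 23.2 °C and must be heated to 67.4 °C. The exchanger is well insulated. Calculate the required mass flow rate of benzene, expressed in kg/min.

ṁ_c = 76.6 kg/min

Heat released by hot stream: Q = 99.4 × 0.520 × (248 − 134) = 5892.4 kJ/min
Energy balance on cold side (adiabatic exchanger): Q = ṁ_c·Cp_c·(T_c,out − T_c,in)
ṁ_c = 5892.4 / [1.74 × (67.4 − 23.2)] = 76.617 kg/min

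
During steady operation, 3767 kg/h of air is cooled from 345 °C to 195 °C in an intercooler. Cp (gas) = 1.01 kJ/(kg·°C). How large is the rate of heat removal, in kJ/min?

Q_c = 9510 kJ/min

Q = ṁ·Cp·ΔT = 3767 × 1.01 × (195 − 345) = -570700 kJ/h
Converting: 570700 / 3600 s = 158.53 kW
Cooling duty = 9511.7 kJ/min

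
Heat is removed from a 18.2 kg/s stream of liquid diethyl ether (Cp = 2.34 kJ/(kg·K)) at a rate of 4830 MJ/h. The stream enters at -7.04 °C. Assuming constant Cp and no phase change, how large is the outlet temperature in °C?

Q = 4830 MJ/h = 1341.7 kJ/s
ΔT = Q/(ṁ·Cp) = 1341.7/(18.2×2.34) = 31.503 K
T_out = -7.04 − 31.503 = -38.543 °C

T_out = -38.5 °C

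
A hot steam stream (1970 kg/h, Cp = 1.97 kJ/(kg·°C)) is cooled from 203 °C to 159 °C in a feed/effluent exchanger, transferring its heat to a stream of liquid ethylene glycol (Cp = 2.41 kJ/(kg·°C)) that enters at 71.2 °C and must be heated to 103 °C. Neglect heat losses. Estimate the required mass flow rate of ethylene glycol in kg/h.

Heat released by hot stream: Q = 1970 × 1.97 × (203 − 159) = 170760 kJ/h
Energy balance on cold side (adiabatic exchanger): Q = ṁ_c·Cp_c·(T_c,out − T_c,in)
ṁ_c = 170760 / [2.41 × (103 − 71.2)] = 2228.1 kg/h

ṁ_c = 2230 kg/h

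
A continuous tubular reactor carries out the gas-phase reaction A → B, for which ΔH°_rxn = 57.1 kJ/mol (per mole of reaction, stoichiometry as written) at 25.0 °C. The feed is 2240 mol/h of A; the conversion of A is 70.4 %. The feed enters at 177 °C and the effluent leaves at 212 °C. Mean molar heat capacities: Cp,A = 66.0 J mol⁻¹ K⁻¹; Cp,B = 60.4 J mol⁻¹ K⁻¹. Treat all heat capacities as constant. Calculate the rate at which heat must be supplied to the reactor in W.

Q_in = 26000 W

Extent of reaction ξ = 0.704 × 2240 = 1577 mol/h
Reaction term: ξ·ΔH°_rxn = 1577 × 57.1 = 90044 kJ/h
Sensible, feed 177→25 °C: -22472 kJ/h
Outlet flows (mol/h): A 663.04, B 1577
Sensible, products 25→212 °C: 25995 kJ/h
Q = ΔH = 93567 kJ/h = 25.991 kW
Heat supplied = 25991 W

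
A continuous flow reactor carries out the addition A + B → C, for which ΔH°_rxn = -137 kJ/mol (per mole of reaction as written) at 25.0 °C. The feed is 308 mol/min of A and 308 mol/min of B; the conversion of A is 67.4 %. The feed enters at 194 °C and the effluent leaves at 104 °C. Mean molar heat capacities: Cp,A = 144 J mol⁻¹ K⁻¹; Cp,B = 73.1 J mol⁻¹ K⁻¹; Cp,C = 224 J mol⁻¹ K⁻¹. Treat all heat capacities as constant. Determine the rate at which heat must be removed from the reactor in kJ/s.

Q_out = 572 kJ/s

Extent of reaction ξ = 0.674 × 308 = 207.59 mol/min
Reaction term: ξ·ΔH°_rxn = 207.59 × -137 = -28440 kJ/min
Sensible, feed 194→25 °C: -11300 kJ/min
Outlet flows (mol/min): A 100.41, B 100.41, C 207.59
Sensible, products 25→104 °C: 5395.6 kJ/min
Q = ΔH = -34345 kJ/min = -572.42 kW
Heat removed = 572.42 kJ/s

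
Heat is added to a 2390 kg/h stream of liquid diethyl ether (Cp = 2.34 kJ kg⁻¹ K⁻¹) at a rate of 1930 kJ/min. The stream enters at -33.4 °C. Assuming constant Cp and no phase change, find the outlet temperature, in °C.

Q = 1930 kJ/min = 115800 kJ/h
ΔT = Q/(ṁ·Cp) = 115800/(2390×2.34) = 20.706 K
T_out = -33.4 + 20.706 = -12.694 °C

T_out = -12.7 °C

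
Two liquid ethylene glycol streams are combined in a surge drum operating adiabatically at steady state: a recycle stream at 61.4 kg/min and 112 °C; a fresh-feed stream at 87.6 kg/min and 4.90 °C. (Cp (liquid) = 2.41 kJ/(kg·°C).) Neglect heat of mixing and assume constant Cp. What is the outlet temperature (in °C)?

T_out = 49.0 °C

No heat crosses the boundary, so H_out = H_in.
Σ ṁᵢCp,ᵢTᵢ = 61.4×2.41×112 + 87.6×2.41×4.90 = 17608
Σ ṁᵢCp,ᵢ = 61.4×2.41 + 87.6×2.41 = 359.09
T_out = 17608 / 359.09 = 49.034 °C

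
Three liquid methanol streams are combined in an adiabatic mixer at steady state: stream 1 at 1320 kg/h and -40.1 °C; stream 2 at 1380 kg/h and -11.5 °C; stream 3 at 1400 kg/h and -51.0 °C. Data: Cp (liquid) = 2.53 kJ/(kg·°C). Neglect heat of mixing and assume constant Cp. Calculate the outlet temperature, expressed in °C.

No heat crosses the boundary, so H_out = H_in.
T_out = Σ ṁᵢCp,ᵢTᵢ / Σ ṁᵢCp,ᵢ
      = -354710 / 10373 = -34.196 °C

T_out = -34.2 °C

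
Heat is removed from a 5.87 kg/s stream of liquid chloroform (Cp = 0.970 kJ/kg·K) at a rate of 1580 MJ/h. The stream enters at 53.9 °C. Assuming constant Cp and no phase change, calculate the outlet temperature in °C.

T_out = -23.2 °C

Q = 1580 MJ/h = 438.89 kJ/s
ΔT = Q/(ṁ·Cp) = 438.89/(5.87×0.970) = 77.081 K
T_out = 53.9 − 77.081 = -23.181 °C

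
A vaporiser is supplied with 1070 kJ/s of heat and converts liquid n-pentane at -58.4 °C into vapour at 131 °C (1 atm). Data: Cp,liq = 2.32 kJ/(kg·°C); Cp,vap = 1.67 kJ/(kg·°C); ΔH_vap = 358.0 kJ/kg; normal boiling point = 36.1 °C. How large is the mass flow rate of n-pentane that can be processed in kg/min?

ṁ = 87.3 kg/min

Δh = 2.32×(36.1−-58.4) + 358.0 + 1.67×(131−36.1) = 735.72 kJ/kg
Q = 1070 kJ/s = 1070 kJ/s = 64200 kJ/min
ṁ = Q/Δh = 64200 / 735.72 = 87.261 kg/min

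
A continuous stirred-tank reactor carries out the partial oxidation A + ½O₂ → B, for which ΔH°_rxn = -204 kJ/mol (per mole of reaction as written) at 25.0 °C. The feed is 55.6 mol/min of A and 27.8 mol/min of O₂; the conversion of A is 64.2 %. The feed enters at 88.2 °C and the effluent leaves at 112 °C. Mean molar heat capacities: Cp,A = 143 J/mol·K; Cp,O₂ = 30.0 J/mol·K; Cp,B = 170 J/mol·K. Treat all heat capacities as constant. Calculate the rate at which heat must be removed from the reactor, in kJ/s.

Extent of reaction ξ = 0.642 × 55.6 = 35.695 mol/min
Reaction term: ξ·ΔH°_rxn = 35.695 × -204 = -7281.8 kJ/min
Sensible, feed 88.2→25 °C: -555.2 kJ/min
Outlet flows (mol/min): A 19.905, O₂ 9.9524, B 35.695
Sensible, products 25→112 °C: 801.54 kJ/min
Q = ΔH = -7035.5 kJ/min = -117.26 kW
Heat removed = 117.26 kJ/s

Q_out = 117 kJ/s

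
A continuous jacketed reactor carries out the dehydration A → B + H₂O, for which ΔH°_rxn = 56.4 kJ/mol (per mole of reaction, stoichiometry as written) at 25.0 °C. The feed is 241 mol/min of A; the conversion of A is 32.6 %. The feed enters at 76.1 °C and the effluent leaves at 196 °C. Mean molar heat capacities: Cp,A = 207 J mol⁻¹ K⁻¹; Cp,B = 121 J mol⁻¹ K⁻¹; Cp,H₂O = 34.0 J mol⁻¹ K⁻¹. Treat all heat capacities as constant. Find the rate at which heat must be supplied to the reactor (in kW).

Extent of reaction ξ = 0.326 × 241 = 78.566 mol/min
Reaction term: ξ·ΔH°_rxn = 78.566 × 56.4 = 4431.1 kJ/min
Sensible, feed 76.1→25 °C: -2549.2 kJ/min
Outlet flows (mol/min): A 162.43, B 78.566, H₂O 78.566
Sensible, products 25→196 °C: 7832.1 kJ/min
Q = ΔH = 9714 kJ/min = 161.9 kW
Heat supplied = 161.9 kW

Q_in = 162 kW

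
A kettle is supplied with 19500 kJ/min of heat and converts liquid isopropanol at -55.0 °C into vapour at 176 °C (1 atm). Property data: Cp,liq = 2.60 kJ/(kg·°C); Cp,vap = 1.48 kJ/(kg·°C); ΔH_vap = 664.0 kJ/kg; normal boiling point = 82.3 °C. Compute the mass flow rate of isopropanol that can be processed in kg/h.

Δh = 2.60×(82.3−-55.0) + 664.0 + 1.48×(176−82.3) = 1159.7 kJ/kg
Q = 19500 kJ/min = 325 kJ/s = 1.17e+06 kJ/h
ṁ = Q/Δh = 1.17e+06 / 1159.7 = 1008.9 kg/h

ṁ = 1010 kg/h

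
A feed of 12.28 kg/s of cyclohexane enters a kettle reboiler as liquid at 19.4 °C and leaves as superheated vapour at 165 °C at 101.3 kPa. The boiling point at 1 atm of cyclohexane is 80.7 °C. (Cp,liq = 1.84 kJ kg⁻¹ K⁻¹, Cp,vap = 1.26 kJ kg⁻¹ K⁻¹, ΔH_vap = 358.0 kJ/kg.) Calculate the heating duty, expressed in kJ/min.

liquid 19.4→80.7 °C: 112.79 kJ/kg
vaporisation at 80.7 °C: 358 kJ/kg
vapour 80.7→165 °C: 106.22 kJ/kg
Δh = 112.79 + 358 + 106.22 = 577.01 kJ/kg
Q = ṁ·Δh = 12.28 kg/s × 577.01 kJ/kg = 7085.7 kJ/s
|Q| = 7085.7 kW = 425140 kJ/min

Q = 425000 kJ/min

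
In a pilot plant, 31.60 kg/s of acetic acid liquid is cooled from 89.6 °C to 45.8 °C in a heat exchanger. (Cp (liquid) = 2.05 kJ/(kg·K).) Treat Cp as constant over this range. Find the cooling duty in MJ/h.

Q_c = 10200 MJ/h

Q = ṁ·Cp·ΔT = 31.60 × 2.05 × (45.8 − 89.6) = -2837.4 kJ/s
Cooling duty = 10215 MJ/h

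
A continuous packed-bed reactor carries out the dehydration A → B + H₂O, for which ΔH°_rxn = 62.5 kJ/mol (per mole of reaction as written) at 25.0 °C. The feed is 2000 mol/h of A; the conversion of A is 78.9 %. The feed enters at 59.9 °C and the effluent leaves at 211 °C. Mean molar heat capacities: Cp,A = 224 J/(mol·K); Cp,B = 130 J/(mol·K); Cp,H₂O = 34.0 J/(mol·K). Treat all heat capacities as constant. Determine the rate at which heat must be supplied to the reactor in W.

Q_in = 41300 W

Extent of reaction ξ = 0.789 × 2000 = 1578 mol/h
Reaction term: ξ·ΔH°_rxn = 1578 × 62.5 = 98625 kJ/h
Sensible, feed 59.9→25 °C: -15635 kJ/h
Outlet flows (mol/h): A 422, B 1578, H₂O 1578
Sensible, products 25→211 °C: 65718 kJ/h
Q = ΔH = 148710 kJ/h = 41.308 kW
Heat supplied = 41308 W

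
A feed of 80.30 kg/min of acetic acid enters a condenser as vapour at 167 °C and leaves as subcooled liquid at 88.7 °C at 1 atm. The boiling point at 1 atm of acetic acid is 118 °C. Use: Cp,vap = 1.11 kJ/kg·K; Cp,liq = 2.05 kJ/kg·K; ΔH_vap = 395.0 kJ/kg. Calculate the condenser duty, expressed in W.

Q_c = 682000 W

vapour 167→118 °C: -54.39 kJ/kg
condensation at 118 °C: -395 kJ/kg
liquid 118→88.7 °C: -60.065 kJ/kg
Δh = -54.39 + -395 + -60.065 = -509.45 kJ/kg
Q = ṁ·Δh = 80.30 kg/min × -509.45 kJ/kg = -40909 kJ/min
|Q| = 681.82 kW = 681820 W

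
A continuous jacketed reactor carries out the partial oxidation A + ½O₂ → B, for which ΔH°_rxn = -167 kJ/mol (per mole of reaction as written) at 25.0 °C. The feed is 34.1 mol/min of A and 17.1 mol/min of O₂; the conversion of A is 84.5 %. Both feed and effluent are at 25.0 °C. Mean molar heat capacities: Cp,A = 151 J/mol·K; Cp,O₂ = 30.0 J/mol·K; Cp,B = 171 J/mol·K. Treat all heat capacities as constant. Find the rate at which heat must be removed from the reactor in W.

Extent of reaction ξ = 0.845 × 34.1 = 28.814 mol/min
Reaction term: ξ·ΔH°_rxn = 28.814 × -167 = -4812 kJ/min
Q = ΔH = -4812 kJ/min = -80.2 kW
Heat removed = 80200 W

Q_out = 80200 W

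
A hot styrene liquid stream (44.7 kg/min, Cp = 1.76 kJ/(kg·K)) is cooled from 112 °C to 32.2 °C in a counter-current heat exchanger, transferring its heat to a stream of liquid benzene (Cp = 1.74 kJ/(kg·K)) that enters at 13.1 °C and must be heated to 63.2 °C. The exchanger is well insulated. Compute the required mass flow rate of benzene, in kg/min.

ṁ_c = 72.0 kg/min

Heat released by hot stream: Q = 44.7 × 1.76 × (112 − 32.2) = 6278 kJ/min
Energy balance on cold side (adiabatic exchanger): Q = ṁ_c·Cp_c·(T_c,out − T_c,in)
ṁ_c = 6278 / [1.74 × (63.2 − 13.1)] = 72.017 kg/min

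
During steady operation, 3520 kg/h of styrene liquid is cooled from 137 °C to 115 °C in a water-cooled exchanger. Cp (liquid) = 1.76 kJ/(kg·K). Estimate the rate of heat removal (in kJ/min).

Q_c = 2270 kJ/min

Q = ṁ·Cp·ΔT = 3520 × 1.76 × (115 − 137) = -136290 kJ/h
Converting: 136290 / 3600 s = 37.86 kW
Cooling duty = 2271.6 kJ/min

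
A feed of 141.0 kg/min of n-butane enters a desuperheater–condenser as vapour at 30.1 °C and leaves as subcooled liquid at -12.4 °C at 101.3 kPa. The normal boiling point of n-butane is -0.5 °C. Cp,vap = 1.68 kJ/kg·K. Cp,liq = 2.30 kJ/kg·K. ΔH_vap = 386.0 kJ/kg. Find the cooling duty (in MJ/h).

Q_c = 3930 MJ/h

vapour 30.1→-0.5 °C: -51.408 kJ/kg
condensation at -0.5 °C: -386 kJ/kg
liquid -0.5→-12.4 °C: -27.37 kJ/kg
Δh = -51.408 + -386 + -27.37 = -464.78 kJ/kg
Q = ṁ·Δh = 141.0 kg/min × -464.78 kJ/kg = -65534 kJ/min
|Q| = 1092.2 kW = 3932 MJ/h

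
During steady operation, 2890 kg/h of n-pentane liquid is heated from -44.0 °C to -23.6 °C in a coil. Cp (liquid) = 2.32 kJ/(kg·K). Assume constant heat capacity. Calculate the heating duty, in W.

Q = ṁ·Cp·ΔT = 2890 × 2.32 × (-23.6 − -44.0) = 136780 kJ/h
Converting: 136780 / 3600 s = 37.994 kW
Heating duty = 37994 W

Q = 38000 W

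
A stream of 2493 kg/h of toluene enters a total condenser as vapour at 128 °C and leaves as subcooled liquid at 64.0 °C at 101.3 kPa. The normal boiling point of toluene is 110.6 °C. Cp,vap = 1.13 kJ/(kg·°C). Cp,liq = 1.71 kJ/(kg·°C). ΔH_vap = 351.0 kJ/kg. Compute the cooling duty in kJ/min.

vapour 128→110.6 °C: -19.662 kJ/kg
condensation at 110.6 °C: -351 kJ/kg
liquid 110.6→64.0 °C: -79.686 kJ/kg
Δh = -19.662 + -351 + -79.686 = -450.35 kJ/kg
Q = ṁ·Δh = 2493 kg/h × -450.35 kJ/kg = -1.1227e+06 kJ/h
|Q| = 311.87 kW = 18712 kJ/min

Q_c = 18700 kJ/min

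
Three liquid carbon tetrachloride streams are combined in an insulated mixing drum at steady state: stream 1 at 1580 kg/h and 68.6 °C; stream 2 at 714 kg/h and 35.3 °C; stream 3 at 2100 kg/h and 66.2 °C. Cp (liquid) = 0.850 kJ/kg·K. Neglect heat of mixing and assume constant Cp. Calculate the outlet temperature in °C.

Adiabatic, steady state ⇒ Σ ṁᵢCp,ᵢ(T_out − Tᵢ) = 0
Σ ṁᵢCp,ᵢTᵢ = 1580×0.850×68.6 + 714×0.850×35.3 + 2100×0.850×66.2 = 231720
Σ ṁᵢCp,ᵢ = 1580×0.850 + 714×0.850 + 2100×0.850 = 3734.9
T_out = 231720 / 3734.9 = 62.042 °C

T_out = 62.0 °C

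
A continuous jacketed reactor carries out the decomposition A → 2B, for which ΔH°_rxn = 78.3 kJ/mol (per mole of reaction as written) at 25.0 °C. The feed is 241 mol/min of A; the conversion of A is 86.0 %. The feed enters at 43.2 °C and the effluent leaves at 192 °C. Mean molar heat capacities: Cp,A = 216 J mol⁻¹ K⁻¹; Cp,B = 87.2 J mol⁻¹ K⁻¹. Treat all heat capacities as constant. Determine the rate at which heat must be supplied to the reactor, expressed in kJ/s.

Q_in = 376 kJ/s

Extent of reaction ξ = 0.860 × 241 = 207.26 mol/min
Reaction term: ξ·ΔH°_rxn = 207.26 × 78.3 = 16228 kJ/min
Sensible, feed 43.2→25 °C: -947.42 kJ/min
Outlet flows (mol/min): A 33.74, B 414.52
Sensible, products 25→192 °C: 7253.5 kJ/min
Q = ΔH = 22535 kJ/min = 375.58 kW
Heat supplied = 375.58 kJ/s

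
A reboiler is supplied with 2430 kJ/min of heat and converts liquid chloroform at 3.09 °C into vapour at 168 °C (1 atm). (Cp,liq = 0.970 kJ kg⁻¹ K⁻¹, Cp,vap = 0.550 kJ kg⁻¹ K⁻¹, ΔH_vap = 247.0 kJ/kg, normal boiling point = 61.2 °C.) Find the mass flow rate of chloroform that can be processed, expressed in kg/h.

Δh = 0.970×(61.2−3.09) + 247.0 + 0.550×(168−61.2) = 362.11 kJ/kg
Q = 2430 kJ/min = 40.5 kJ/s = 145800 kJ/h
ṁ = Q/Δh = 145800 / 362.11 = 402.64 kg/h

ṁ = 403 kg/h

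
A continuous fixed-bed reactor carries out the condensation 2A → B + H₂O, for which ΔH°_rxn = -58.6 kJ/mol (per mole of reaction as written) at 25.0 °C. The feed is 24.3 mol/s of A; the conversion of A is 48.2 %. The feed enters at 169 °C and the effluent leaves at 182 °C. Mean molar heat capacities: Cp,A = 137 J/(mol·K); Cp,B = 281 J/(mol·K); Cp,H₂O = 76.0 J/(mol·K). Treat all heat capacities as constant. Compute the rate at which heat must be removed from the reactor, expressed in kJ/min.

Q_out = 13400 kJ/min

Extent of reaction ξ = 0.482 × 24.3 / 2 = 5.8563 mol/s
Reaction term: ξ·ΔH°_rxn = 5.8563 × -58.6 = -343.18 kJ/s
Sensible, feed 169→25 °C: -479.39 kJ/s
Outlet flows (mol/s): A 12.587, B 5.8563, H₂O 5.8563
Sensible, products 25→182 °C: 598.98 kJ/s
Q = ΔH = -223.59 kJ/s = -223.59 kW
Heat removed = 13415 kJ/min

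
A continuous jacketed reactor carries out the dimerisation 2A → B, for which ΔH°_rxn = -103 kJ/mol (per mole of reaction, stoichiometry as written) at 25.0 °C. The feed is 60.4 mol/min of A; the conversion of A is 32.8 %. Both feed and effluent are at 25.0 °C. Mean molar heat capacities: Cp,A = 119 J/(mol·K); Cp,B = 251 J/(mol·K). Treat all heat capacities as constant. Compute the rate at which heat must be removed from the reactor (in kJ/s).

Q_out = 17.0 kJ/s

Extent of reaction ξ = 0.328 × 60.4 / 2 = 9.9056 mol/min
Reaction term: ξ·ΔH°_rxn = 9.9056 × -103 = -1020.3 kJ/min
Q = ΔH = -1020.3 kJ/min = -17.005 kW
Heat removed = 17.005 kJ/s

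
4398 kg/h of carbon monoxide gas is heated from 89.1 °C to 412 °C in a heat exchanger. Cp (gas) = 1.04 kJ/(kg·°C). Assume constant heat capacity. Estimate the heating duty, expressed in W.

Q = ṁ·Cp·ΔT = 4398 × 1.04 × (412 − 89.1) = 1.4769e+06 kJ/h
Converting: 1.4769e+06 / 3600 s = 410.26 kW
Heating duty = 410260 W

Q = 410000 W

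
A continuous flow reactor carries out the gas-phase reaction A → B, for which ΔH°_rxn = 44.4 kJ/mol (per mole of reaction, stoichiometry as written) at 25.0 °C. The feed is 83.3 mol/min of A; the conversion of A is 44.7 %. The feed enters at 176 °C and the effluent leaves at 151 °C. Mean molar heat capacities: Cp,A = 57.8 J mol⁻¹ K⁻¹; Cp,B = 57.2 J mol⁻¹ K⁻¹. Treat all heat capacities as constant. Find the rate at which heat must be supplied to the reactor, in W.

Q_in = 25500 W

Extent of reaction ξ = 0.447 × 83.3 = 37.235 mol/min
Reaction term: ξ·ΔH°_rxn = 37.235 × 44.4 = 1653.2 kJ/min
Sensible, feed 176→25 °C: -727.03 kJ/min
Outlet flows (mol/min): A 46.065, B 37.235
Sensible, products 25→151 °C: 603.84 kJ/min
Q = ΔH = 1530.1 kJ/min = 25.501 kW
Heat supplied = 25501 W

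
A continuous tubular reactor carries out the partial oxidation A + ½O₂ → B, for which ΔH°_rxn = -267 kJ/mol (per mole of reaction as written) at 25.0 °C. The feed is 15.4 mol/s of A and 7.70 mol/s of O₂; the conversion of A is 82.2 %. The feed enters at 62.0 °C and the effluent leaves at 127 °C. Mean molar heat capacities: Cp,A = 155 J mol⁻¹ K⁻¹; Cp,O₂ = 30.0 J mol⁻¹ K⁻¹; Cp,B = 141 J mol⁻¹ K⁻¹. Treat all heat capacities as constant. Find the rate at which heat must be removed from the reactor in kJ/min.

Q_out = 195000 kJ/min

Extent of reaction ξ = 0.822 × 15.4 = 12.659 mol/s
Reaction term: ξ·ΔH°_rxn = 12.659 × -267 = -3379.9 kJ/s
Sensible, feed 62.0→25 °C: -96.866 kJ/s
Outlet flows (mol/s): A 2.7412, O₂ 1.3706, B 12.659
Sensible, products 25→127 °C: 229.59 kJ/s
Q = ΔH = -3247.2 kJ/s = -3247.2 kW
Heat removed = 194830 kJ/min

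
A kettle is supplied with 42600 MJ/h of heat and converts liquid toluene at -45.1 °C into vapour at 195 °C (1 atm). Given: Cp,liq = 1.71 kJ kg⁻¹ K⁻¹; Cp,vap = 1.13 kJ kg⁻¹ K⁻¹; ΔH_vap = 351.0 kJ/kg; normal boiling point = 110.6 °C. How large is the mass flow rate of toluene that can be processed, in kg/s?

ṁ = 16.6 kg/s

Δh = 1.71×(110.6−-45.1) + 351.0 + 1.13×(195−110.6) = 712.62 kJ/kg
Q = 42600 MJ/h = 11833 kJ/s = 11833 kJ/s
ṁ = Q/Δh = 11833 / 712.62 = 16.605 kg/s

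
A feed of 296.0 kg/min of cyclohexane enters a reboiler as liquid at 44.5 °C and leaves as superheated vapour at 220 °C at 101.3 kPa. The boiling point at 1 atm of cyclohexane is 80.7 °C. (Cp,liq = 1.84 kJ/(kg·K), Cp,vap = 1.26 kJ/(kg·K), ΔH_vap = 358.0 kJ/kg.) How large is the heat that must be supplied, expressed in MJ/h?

Q = 10700 MJ/h

liquid 44.5→80.7 °C: 66.608 kJ/kg
vaporisation at 80.7 °C: 358 kJ/kg
vapour 80.7→220 °C: 175.52 kJ/kg
Δh = 66.608 + 358 + 175.52 = 600.13 kJ/kg
Q = ṁ·Δh = 296.0 kg/min × 600.13 kJ/kg = 177640 kJ/min
|Q| = 2960.6 kW = 10658 MJ/h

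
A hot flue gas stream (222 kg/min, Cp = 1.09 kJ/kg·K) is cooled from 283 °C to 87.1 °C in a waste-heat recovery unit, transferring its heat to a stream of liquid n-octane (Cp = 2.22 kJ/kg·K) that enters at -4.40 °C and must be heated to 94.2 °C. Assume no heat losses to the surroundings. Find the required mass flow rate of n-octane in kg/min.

ṁ_c = 217 kg/min

Heat released by hot stream: Q = 222 × 1.09 × (283 − 87.1) = 47404 kJ/min
Energy balance on cold side (adiabatic exchanger): Q = ṁ_c·Cp_c·(T_c,out − T_c,in)
ṁ_c = 47404 / [2.22 × (94.2 − -4.40)] = 216.56 kg/min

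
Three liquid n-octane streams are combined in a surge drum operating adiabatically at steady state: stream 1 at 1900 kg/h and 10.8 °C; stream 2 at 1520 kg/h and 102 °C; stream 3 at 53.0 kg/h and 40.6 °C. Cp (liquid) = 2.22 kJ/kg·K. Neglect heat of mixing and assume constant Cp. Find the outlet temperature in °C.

T_out = 51.2 °C

No heat crosses the boundary, so H_out = H_in.
Σ ṁᵢCp,ᵢTᵢ = 1900×2.22×10.8 + 1520×2.22×102 + 53.0×2.22×40.6 = 394520
Σ ṁᵢCp,ᵢ = 1900×2.22 + 1520×2.22 + 53.0×2.22 = 7710.1
T_out = 394520 / 7710.1 = 51.17 °C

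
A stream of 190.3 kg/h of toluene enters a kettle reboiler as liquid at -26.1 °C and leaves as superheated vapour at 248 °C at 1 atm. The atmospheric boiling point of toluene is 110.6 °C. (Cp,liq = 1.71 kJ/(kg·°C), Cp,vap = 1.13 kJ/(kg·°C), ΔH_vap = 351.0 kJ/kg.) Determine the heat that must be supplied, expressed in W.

liquid -26.1→110.6 °C: 233.76 kJ/kg
vaporisation at 110.6 °C: 351 kJ/kg
vapour 110.6→248 °C: 155.26 kJ/kg
Δh = 233.76 + 351 + 155.26 = 740.02 kJ/kg
Q = ṁ·Δh = 190.3 kg/h × 740.02 kJ/kg = 140830 kJ/h
|Q| = 39.118 kW = 39118 W

Q = 39100 W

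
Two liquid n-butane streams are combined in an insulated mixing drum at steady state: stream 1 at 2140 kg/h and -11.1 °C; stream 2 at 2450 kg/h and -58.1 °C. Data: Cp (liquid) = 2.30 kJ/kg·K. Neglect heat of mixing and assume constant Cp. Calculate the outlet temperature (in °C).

T_out = -36.2 °C

Energy balance with Q = 0: Σ ṁᵢCp,ᵢ(T_out − Tᵢ) = 0
T_out = Σ ṁᵢCp,ᵢTᵢ / Σ ṁᵢCp,ᵢ
      = -382030 / 10557 = -36.187 °C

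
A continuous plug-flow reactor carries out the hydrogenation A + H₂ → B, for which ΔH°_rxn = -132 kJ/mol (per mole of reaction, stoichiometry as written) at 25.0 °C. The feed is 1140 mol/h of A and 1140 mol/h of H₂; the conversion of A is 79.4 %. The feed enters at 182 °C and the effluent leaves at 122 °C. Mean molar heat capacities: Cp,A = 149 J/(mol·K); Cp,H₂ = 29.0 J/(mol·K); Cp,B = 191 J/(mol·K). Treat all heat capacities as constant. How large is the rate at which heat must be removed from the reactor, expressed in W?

Extent of reaction ξ = 0.794 × 1140 = 905.16 mol/h
Reaction term: ξ·ΔH°_rxn = 905.16 × -132 = -119480 kJ/h
Sensible, feed 182→25 °C: -31858 kJ/h
Outlet flows (mol/h): A 234.84, H₂ 234.84, B 905.16
Sensible, products 25→122 °C: 20825 kJ/h
Q = ΔH = -130510 kJ/h = -36.254 kW
Heat removed = 36254 W

Q_out = 36300 W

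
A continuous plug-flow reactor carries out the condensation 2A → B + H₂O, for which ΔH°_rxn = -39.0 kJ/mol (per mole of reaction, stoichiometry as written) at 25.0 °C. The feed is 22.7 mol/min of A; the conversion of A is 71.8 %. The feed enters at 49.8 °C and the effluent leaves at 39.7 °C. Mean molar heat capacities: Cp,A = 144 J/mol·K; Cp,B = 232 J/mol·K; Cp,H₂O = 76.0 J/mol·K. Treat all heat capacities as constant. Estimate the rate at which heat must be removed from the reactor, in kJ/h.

Q_out = 20900 kJ/h

Extent of reaction ξ = 0.718 × 22.7 / 2 = 8.1493 mol/min
Reaction term: ξ·ΔH°_rxn = 8.1493 × -39.0 = -317.82 kJ/min
Sensible, feed 49.8→25 °C: -81.066 kJ/min
Outlet flows (mol/min): A 6.4014, B 8.1493, H₂O 8.1493
Sensible, products 25→39.7 °C: 50.447 kJ/min
Q = ΔH = -348.44 kJ/min = -5.8074 kW
Heat removed = 20907 kJ/h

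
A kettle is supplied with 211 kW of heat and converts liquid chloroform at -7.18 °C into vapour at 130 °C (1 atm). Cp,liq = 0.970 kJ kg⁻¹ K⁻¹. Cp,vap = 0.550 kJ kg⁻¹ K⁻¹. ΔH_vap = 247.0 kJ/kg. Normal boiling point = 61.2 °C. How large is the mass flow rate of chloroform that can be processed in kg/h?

Δh = 0.970×(61.2−-7.18) + 247.0 + 0.550×(130−61.2) = 351.17 kJ/kg
Q = 211 kW = 211 kJ/s = 759600 kJ/h
ṁ = Q/Δh = 759600 / 351.17 = 2163.1 kg/h

ṁ = 2160 kg/h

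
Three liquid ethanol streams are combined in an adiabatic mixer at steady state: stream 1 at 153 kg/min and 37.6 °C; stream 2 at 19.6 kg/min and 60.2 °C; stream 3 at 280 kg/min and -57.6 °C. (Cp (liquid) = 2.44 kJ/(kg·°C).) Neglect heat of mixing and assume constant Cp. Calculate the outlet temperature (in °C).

Energy balance with Q = 0: Σ ṁᵢCp,ᵢ(T_out − Tᵢ) = 0
T_out = Σ ṁᵢCp,ᵢTᵢ / Σ ṁᵢCp,ᵢ
      = -22436 / 1104.3 = -20.317 °C

T_out = -20.3 °C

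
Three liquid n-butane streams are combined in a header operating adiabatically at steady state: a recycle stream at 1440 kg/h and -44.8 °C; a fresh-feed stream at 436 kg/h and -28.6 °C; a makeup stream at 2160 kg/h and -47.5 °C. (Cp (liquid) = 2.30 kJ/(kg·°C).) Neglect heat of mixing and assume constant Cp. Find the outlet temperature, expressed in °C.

No heat crosses the boundary, so H_out = H_in.
Σ ṁᵢCp,ᵢTᵢ = 1440×2.30×-44.8 + 436×2.30×-28.6 + 2160×2.30×-47.5 = -413040
Σ ṁᵢCp,ᵢ = 1440×2.30 + 436×2.30 + 2160×2.30 = 9282.8
T_out = -413040 / 9282.8 = -44.495 °C

T_out = -44.5 °C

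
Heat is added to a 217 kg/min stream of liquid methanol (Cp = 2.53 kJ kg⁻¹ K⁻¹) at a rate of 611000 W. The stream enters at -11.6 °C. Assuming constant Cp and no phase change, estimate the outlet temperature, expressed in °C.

T_out = 55.2 °C

Q = 611000 W = 36660 kJ/min
ΔT = Q/(ṁ·Cp) = 36660/(217×2.53) = 66.775 K
T_out = -11.6 + 66.775 = 55.175 °C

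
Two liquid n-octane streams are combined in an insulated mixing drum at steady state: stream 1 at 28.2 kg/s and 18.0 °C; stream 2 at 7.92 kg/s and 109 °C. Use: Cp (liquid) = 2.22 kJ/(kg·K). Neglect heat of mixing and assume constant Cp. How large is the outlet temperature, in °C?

Energy balance with Q = 0: Σ ṁᵢCp,ᵢ(T_out − Tᵢ) = 0
Σ ṁᵢCp,ᵢTᵢ = 28.2×2.22×18.0 + 7.92×2.22×109 = 3043.4
Σ ṁᵢCp,ᵢ = 28.2×2.22 + 7.92×2.22 = 80.186
T_out = 3043.4 / 80.186 = 37.953 °C

T_out = 38.0 °C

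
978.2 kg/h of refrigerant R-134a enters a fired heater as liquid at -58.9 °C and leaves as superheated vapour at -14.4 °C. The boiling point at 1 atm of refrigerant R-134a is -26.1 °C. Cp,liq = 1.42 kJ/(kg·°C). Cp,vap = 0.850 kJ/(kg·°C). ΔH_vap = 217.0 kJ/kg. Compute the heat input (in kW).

Q = 74.3 kW

liquid -58.9→-26.1 °C: 46.576 kJ/kg
vaporisation at -26.1 °C: 217 kJ/kg
vapour -26.1→-14.4 °C: 9.945 kJ/kg
Δh = 46.576 + 217 + 9.945 = 273.52 kJ/kg
Q = ṁ·Δh = 978.2 kg/h × 273.52 kJ/kg = 267560 kJ/h
|Q| = 74.322 kW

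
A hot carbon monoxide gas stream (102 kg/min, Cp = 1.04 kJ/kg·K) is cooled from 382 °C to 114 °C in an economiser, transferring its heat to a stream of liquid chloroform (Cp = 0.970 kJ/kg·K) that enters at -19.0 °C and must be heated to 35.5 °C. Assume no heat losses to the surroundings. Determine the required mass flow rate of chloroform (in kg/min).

ṁ_c = 538 kg/min

Heat released by hot stream: Q = 102 × 1.04 × (382 − 114) = 28429 kJ/min
Energy balance on cold side (adiabatic exchanger): Q = ṁ_c·Cp_c·(T_c,out − T_c,in)
ṁ_c = 28429 / [0.970 × (35.5 − -19.0)] = 537.77 kg/min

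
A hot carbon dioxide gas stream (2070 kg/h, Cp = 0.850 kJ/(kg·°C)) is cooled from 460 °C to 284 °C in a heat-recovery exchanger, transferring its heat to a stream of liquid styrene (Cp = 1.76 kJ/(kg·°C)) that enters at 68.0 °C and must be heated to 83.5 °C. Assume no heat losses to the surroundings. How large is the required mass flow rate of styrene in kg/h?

Heat released by hot stream: Q = 2070 × 0.850 × (460 − 284) = 309670 kJ/h
Energy balance on cold side (adiabatic exchanger): Q = ṁ_c·Cp_c·(T_c,out − T_c,in)
ṁ_c = 309670 / [1.76 × (83.5 − 68.0)] = 11352 kg/h

ṁ_c = 11400 kg/h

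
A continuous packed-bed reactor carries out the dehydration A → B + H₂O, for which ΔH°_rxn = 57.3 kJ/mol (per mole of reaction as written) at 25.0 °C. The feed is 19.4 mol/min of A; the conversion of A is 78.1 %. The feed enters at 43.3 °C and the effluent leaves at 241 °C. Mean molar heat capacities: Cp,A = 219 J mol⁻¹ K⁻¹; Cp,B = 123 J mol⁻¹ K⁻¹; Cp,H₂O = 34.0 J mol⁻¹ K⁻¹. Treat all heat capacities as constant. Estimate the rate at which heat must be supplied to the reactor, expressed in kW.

Q_in = 25.1 kW

Extent of reaction ξ = 0.781 × 19.4 = 15.151 mol/min
Reaction term: ξ·ΔH°_rxn = 15.151 × 57.3 = 868.18 kJ/min
Sensible, feed 43.3→25 °C: -77.749 kJ/min
Outlet flows (mol/min): A 4.2486, B 15.151, H₂O 15.151
Sensible, products 25→241 °C: 714.79 kJ/min
Q = ΔH = 1505.2 kJ/min = 25.087 kW
Heat supplied = 25.087 kW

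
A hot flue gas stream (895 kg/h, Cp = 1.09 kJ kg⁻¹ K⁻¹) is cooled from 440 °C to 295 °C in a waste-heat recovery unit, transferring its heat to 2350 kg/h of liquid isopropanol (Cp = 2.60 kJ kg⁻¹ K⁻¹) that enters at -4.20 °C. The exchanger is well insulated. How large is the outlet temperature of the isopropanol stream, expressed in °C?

Heat released by hot stream: Q = 895 × 1.09 × (440 − 295) = 141450 kJ/h
Energy balance on cold side (adiabatic exchanger): Q = ṁ_c·Cp_c·(T_c,out − T_c,in)
T_c,out = -4.20 + 141450/(2350 × 2.60) = 18.951 °C

T_c,out = 19.0 °C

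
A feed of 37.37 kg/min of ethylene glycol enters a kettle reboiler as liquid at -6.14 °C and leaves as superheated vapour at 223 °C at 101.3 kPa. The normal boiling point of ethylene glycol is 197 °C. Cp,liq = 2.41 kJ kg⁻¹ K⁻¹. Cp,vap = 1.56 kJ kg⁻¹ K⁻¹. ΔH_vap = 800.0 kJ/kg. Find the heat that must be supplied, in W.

Q = 828000 W

liquid -6.14→197 °C: 489.57 kJ/kg
vaporisation at 197 °C: 800 kJ/kg
vapour 197→223 °C: 40.56 kJ/kg
Δh = 489.57 + 800 + 40.56 = 1330.1 kJ/kg
Q = ṁ·Δh = 37.37 kg/min × 1330.1 kJ/kg = 49707 kJ/min
|Q| = 828.45 kW = 828450 W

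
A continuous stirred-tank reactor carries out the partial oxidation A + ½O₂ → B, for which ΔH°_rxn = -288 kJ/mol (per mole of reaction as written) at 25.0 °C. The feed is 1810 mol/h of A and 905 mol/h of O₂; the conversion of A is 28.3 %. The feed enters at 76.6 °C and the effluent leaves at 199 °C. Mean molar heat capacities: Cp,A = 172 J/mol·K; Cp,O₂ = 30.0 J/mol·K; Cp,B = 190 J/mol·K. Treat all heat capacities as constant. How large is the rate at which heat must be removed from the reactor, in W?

Extent of reaction ξ = 0.283 × 1810 = 512.23 mol/h
Reaction term: ξ·ΔH°_rxn = 512.23 × -288 = -147520 kJ/h
Sensible, feed 76.6→25 °C: -17465 kJ/h
Outlet flows (mol/h): A 1297.8, O₂ 648.88, B 512.23
Sensible, products 25→199 °C: 59161 kJ/h
Q = ΔH = -105830 kJ/h = -29.396 kW
Heat removed = 29396 W

Q_out = 29400 W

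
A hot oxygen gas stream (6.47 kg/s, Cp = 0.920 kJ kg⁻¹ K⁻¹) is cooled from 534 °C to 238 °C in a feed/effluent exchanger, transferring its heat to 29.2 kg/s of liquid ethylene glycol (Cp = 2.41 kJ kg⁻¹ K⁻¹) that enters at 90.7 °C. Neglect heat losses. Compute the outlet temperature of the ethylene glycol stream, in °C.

T_c,out = 116 °C

Heat released by hot stream: Q = 6.47 × 0.920 × (534 − 238) = 1761.9 kJ/s
Energy balance on cold side (adiabatic exchanger): Q = ṁ_c·Cp_c·(T_c,out − T_c,in)
T_c,out = 90.7 + 1761.9/(29.2 × 2.41) = 115.74 °C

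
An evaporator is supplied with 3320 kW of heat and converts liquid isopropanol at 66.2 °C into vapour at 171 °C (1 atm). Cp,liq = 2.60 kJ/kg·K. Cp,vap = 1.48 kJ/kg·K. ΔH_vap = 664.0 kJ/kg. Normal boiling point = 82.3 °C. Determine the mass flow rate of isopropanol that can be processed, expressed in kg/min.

ṁ = 238 kg/min

Δh = 2.60×(82.3−66.2) + 664.0 + 1.48×(171−82.3) = 837.14 kJ/kg
Q = 3320 kW = 3320 kJ/s = 199200 kJ/min
ṁ = Q/Δh = 199200 / 837.14 = 237.95 kg/min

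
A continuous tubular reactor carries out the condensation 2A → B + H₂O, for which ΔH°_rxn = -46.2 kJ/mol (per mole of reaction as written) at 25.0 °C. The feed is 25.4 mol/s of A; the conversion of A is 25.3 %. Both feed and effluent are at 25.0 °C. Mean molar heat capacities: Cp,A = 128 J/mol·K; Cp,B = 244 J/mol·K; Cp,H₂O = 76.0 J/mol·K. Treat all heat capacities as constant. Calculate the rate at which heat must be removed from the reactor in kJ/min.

Q_out = 8910 kJ/min

Extent of reaction ξ = 0.253 × 25.4 / 2 = 3.2131 mol/s
Reaction term: ξ·ΔH°_rxn = 3.2131 × -46.2 = -148.45 kJ/s
Q = ΔH = -148.45 kJ/s = -148.45 kW
Heat removed = 8906.7 kJ/min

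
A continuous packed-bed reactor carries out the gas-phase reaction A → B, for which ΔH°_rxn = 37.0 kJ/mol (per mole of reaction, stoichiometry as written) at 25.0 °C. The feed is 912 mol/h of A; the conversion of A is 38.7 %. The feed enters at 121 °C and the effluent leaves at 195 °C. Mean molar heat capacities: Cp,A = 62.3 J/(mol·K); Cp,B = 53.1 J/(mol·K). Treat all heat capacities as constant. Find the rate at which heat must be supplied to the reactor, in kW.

Q_in = 4.64 kW

Extent of reaction ξ = 0.387 × 912 = 352.94 mol/h
Reaction term: ξ·ΔH°_rxn = 352.94 × 37.0 = 13059 kJ/h
Sensible, feed 121→25 °C: -5454.5 kJ/h
Outlet flows (mol/h): A 559.06, B 352.94
Sensible, products 25→195 °C: 9107 kJ/h
Q = ΔH = 16711 kJ/h = 4.6421 kW
Heat supplied = 4.6421 kW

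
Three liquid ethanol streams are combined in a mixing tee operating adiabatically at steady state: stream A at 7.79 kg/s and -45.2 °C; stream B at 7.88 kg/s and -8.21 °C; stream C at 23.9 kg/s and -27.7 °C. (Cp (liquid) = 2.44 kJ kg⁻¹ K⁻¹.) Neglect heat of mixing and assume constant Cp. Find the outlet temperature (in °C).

T_out = -27.3 °C

No heat crosses the boundary, so H_out = H_in.
T_out = Σ ṁᵢCp,ᵢTᵢ / Σ ṁᵢCp,ᵢ
      = -2632.4 / 96.551 = -27.264 °C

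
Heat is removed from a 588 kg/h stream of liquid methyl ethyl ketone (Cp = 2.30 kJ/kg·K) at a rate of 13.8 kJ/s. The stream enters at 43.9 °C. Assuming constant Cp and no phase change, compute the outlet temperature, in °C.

T_out = 7.17 °C

Q = 13.8 kJ/s = 49680 kJ/h
ΔT = Q/(ṁ·Cp) = 49680/(588×2.30) = 36.735 K
T_out = 43.9 − 36.735 = 7.1653 °C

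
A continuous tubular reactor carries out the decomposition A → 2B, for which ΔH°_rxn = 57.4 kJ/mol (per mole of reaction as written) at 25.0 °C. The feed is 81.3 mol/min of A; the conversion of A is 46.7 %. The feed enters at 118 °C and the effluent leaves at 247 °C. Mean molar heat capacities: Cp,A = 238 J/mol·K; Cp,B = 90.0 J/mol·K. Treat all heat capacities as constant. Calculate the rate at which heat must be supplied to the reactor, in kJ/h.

Q_in = 251000 kJ/h

Extent of reaction ξ = 0.467 × 81.3 = 37.967 mol/min
Reaction term: ξ·ΔH°_rxn = 37.967 × 57.4 = 2179.3 kJ/min
Sensible, feed 118→25 °C: -1799.5 kJ/min
Outlet flows (mol/min): A 43.333, B 75.934
Sensible, products 25→247 °C: 3806.7 kJ/min
Q = ΔH = 4186.5 kJ/min = 69.775 kW
Heat supplied = 251190 kJ/h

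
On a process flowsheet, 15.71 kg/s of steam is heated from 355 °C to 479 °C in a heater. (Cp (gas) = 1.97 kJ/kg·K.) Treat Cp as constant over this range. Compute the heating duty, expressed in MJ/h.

Q = 13800 MJ/h

Q = ṁ·Cp·ΔT = 15.71 × 1.97 × (479 − 355) = 3837.6 kJ/s
Heating duty = 13815 MJ/h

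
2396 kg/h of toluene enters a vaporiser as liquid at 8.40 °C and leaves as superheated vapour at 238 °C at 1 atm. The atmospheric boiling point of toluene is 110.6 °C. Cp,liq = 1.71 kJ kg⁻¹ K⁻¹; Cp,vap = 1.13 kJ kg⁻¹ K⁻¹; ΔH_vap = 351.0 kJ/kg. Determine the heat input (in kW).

Q = 446 kW

liquid 8.40→110.6 °C: 174.76 kJ/kg
vaporisation at 110.6 °C: 351 kJ/kg
vapour 110.6→238 °C: 143.96 kJ/kg
Δh = 174.76 + 351 + 143.96 = 669.72 kJ/kg
Q = ṁ·Δh = 2396 kg/h × 669.72 kJ/kg = 1.6047e+06 kJ/h
|Q| = 445.74 kW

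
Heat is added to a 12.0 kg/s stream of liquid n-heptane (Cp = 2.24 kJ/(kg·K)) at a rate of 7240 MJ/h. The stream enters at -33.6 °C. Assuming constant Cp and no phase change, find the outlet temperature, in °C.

T_out = 41.2 °C

Q = 7240 MJ/h = 2011.1 kJ/s
ΔT = Q/(ṁ·Cp) = 2011.1/(12.0×2.24) = 74.818 K
T_out = -33.6 + 74.818 = 41.218 °C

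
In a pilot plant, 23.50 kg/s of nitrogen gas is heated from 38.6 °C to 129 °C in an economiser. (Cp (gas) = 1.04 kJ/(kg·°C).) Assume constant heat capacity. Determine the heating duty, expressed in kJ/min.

Q = 133000 kJ/min

Q = ṁ·Cp·ΔT = 23.50 × 1.04 × (129 − 38.6) = 2209.4 kJ/s
Heating duty = 132560 kJ/min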